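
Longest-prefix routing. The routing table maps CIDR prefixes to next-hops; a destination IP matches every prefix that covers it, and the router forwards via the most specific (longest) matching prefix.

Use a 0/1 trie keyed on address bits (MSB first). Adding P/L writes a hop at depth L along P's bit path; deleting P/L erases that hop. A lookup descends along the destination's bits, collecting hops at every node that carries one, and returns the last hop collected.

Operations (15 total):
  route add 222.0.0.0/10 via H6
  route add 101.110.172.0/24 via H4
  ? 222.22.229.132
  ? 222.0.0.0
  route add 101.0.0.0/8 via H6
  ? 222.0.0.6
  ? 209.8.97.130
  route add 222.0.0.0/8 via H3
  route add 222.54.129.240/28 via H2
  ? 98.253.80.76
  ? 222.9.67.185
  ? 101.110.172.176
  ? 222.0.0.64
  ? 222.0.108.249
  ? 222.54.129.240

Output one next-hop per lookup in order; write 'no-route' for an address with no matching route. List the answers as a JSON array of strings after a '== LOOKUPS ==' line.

Trace:
  + 222.0.0.0/10 (H6) depth=10
  + 101.110.172.0/24 (H4) depth=24
  Q 222.22.229.132: descend 1101111000 ; hops seen [H6] ; pick H6
  Q 222.0.0.0: descend 1101111000 ; hops seen [H6] ; pick H6
  + 101.0.0.0/8 (H6) depth=8
  Q 222.0.0.6: descend 1101111000 ; hops seen [H6] ; pick H6
  Q 209.8.97.130: descend 1101 ; hops seen [∅] ; pick no-route
  + 222.0.0.0/8 (H3) depth=8
  + 222.54.129.240/28 (H2) depth=28
  Q 98.253.80.76: descend 01100 ; hops seen [∅] ; pick no-route
  Q 222.9.67.185: descend 1101111000 ; hops seen [H3,H6] ; pick H6
  Q 101.110.172.176: descend 011001010110111010101100 ; hops seen [H6,H4] ; pick H4
  Q 222.0.0.64: descend 1101111000 ; hops seen [H3,H6] ; pick H6
  Q 222.0.108.249: descend 1101111000 ; hops seen [H3,H6] ; pick H6
  Q 222.54.129.240: descend 1101111000110110100000011111 ; hops seen [H3,H6,H2] ; pick H2

== LOOKUPS ==
["H6","H6","H6","no-route","no-route","H6","H4","H6","H6","H2"]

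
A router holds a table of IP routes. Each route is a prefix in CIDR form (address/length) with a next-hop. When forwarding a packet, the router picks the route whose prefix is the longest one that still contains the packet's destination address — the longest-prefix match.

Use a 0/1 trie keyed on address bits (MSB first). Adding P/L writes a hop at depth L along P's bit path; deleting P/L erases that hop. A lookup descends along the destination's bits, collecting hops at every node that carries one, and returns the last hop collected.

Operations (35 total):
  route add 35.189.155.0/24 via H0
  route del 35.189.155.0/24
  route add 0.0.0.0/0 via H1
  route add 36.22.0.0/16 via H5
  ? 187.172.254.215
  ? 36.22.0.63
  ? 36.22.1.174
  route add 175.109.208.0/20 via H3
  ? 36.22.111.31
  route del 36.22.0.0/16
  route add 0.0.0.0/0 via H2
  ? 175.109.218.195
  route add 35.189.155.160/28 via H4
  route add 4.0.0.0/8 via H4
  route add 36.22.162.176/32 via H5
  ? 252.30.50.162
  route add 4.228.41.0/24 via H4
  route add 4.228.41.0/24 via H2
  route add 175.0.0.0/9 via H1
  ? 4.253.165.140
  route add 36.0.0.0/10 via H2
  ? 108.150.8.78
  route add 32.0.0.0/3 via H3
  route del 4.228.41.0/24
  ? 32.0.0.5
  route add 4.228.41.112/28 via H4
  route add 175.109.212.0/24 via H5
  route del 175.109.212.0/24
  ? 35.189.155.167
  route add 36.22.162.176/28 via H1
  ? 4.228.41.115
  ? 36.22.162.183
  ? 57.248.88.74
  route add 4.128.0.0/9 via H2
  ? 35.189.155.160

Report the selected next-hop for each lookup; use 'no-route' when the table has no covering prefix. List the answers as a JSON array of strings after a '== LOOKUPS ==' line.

Process each operation:
  add 35.189.155.0/24 -> H0 at depth 24
  del 35.189.155.0/24 (clear depth 24)
  add 0.0.0.0/0 -> H1 at depth 0
  add 36.22.0.0/16 -> H5 at depth 16
  Q 187.172.254.215: descend ε ; hops seen [H1] ; pick H1
  Q 36.22.0.63: descend 0010010000010110 ; hops seen [H1,H5] ; pick H5
  Q 36.22.1.174: descend 0010010000010110 ; hops seen [H1,H5] ; pick H5
  add 175.109.208.0/20 -> H3 at depth 20
  Q 36.22.111.31: descend 0010010000010110 ; hops seen [H1,H5] ; pick H5
  del 36.22.0.0/16 (clear depth 16)
  add 0.0.0.0/0 -> H2 at depth 0
  Q 175.109.218.195: descend 10101111011011011101 ; hops seen [H2,H3] ; pick H3
  add 35.189.155.160/28 -> H4 at depth 28
  add 4.0.0.0/8 -> H4 at depth 8
  add 36.22.162.176/32 -> H5 at depth 32
  Q 252.30.50.162: descend 1 ; hops seen [H2] ; pick H2
  add 4.228.41.0/24 -> H4 at depth 24
  add 4.228.41.0/24 -> H2 at depth 24
  add 175.0.0.0/9 -> H1 at depth 9
  Q 4.253.165.140: descend 00000100111 ; hops seen [H2,H4] ; pick H4
  add 36.0.0.0/10 -> H2 at depth 10
  Q 108.150.8.78: descend 0 ; hops seen [H2] ; pick H2
  add 32.0.0.0/3 -> H3 at depth 3
  del 4.228.41.0/24 (clear depth 24)
  Q 32.0.0.5: descend 001000 ; hops seen [H2,H3] ; pick H3
  add 4.228.41.112/28 -> H4 at depth 28
  add 175.109.212.0/24 -> H5 at depth 24
  del 175.109.212.0/24 (clear depth 24)
  Q 35.189.155.167: descend 0010001110111101100110111010 ; hops seen [H2,H3,H4] ; pick H4
  add 36.22.162.176/28 -> H1 at depth 28
  Q 4.228.41.115: descend 0000010011100100001010010111 ; hops seen [H2,H4,H4] ; pick H4
  Q 36.22.162.183: descend 00100100000101101010001010110 ; hops seen [H2,H3,H2,H1] ; pick H1
  Q 57.248.88.74: descend 001 ; hops seen [H2,H3] ; pick H3
  add 4.128.0.0/9 -> H2 at depth 9
  Q 35.189.155.160: descend 0010001110111101100110111010 ; hops seen [H2,H3,H4] ; pick H4

== LOOKUPS ==
["H1","H5","H5","H5","H3","H2","H4","H2","H3","H4","H4","H1","H3","H4"]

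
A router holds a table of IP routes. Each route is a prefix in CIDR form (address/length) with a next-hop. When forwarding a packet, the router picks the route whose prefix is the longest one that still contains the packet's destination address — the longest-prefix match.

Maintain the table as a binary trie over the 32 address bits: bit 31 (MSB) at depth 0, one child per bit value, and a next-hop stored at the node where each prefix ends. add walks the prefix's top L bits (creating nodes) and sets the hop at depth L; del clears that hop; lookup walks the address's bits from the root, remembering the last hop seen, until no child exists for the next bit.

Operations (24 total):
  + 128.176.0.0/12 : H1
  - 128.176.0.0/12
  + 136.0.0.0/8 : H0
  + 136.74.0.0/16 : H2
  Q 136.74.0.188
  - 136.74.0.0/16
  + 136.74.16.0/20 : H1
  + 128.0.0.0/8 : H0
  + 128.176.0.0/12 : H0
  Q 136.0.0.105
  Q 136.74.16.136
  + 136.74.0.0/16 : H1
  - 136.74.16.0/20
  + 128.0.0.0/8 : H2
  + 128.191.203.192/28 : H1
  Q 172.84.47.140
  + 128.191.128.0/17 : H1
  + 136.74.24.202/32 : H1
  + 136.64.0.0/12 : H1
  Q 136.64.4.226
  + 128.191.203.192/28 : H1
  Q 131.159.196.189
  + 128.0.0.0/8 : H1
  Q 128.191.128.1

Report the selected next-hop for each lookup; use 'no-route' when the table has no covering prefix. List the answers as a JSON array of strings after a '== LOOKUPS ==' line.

Trace:
  + 128.176.0.0/12 (H1) depth=12
  del 128.176.0.0/12 (clear depth 12)
  + 136.0.0.0/8 (H0) depth=8
  + 136.74.0.0/16 (H2) depth=16
  lookup 136.74.0.188: bits 1000100001001010 walk d0:-→d1:-→d2:-→d3:-→d4:-→d5:-→d6:-→d7:-→d8:H0→d9:-→d10:-→d11:-→d12:-→d13:-→d14:-→d15:-→d16:H2 -> H2
  del 136.74.0.0/16 (clear depth 16)
  + 136.74.16.0/20 (H1) depth=20
  + 128.0.0.0/8 (H0) depth=8
  + 128.176.0.0/12 (H0) depth=12
  lookup 136.0.0.105: bits 100010000 walk d0:-→d1:-→d2:-→d3:-→d4:-→d5:-→d6:-→d7:-→d8:H0→d9:- -> H0
  lookup 136.74.16.136: bits 10001000010010100001 walk d0:-→d1:-→d2:-→d3:-→d4:-→d5:-→d6:-→d7:-→d8:H0→d9:-→d10:-→d11:-→d12:-→d13:-→d14:-→d15:-→d16:-→d17:-→d18:-→d19:-→d20:H1 -> H1
  + 136.74.0.0/16 (H1) depth=16
  del 136.74.16.0/20 (clear depth 20)
  + 128.0.0.0/8 (H2) depth=8
  + 128.191.203.192/28 (H1) depth=28
  lookup 172.84.47.140: bits 10 walk d0:-→d1:-→d2:- -> no-route
  + 128.191.128.0/17 (H1) depth=17
  + 136.74.24.202/32 (H1) depth=32
  + 136.64.0.0/12 (H1) depth=12
  lookup 136.64.4.226: bits 100010000100 walk d0:-→d1:-→d2:-→d3:-→d4:-→d5:-→d6:-→d7:-→d8:H0→d9:-→d10:-→d11:-→d12:H1 -> H1
  + 128.191.203.192/28 (H1) depth=28
  lookup 131.159.196.189: bits 100000 walk d0:-→d1:-→d2:-→d3:-→d4:-→d5:-→d6:- -> no-route
  + 128.0.0.0/8 (H1) depth=8
  lookup 128.191.128.1: bits 10000000101111111 walk d0:-→d1:-→d2:-→d3:-→d4:-→d5:-→d6:-→d7:-→d8:H1→d9:-→d10:-→d11:-→d12:H0→d13:-→d14:-→d15:-→d16:-→d17:H1 -> H1

== LOOKUPS ==
["H2","H0","H1","no-route","H1","no-route","H1"]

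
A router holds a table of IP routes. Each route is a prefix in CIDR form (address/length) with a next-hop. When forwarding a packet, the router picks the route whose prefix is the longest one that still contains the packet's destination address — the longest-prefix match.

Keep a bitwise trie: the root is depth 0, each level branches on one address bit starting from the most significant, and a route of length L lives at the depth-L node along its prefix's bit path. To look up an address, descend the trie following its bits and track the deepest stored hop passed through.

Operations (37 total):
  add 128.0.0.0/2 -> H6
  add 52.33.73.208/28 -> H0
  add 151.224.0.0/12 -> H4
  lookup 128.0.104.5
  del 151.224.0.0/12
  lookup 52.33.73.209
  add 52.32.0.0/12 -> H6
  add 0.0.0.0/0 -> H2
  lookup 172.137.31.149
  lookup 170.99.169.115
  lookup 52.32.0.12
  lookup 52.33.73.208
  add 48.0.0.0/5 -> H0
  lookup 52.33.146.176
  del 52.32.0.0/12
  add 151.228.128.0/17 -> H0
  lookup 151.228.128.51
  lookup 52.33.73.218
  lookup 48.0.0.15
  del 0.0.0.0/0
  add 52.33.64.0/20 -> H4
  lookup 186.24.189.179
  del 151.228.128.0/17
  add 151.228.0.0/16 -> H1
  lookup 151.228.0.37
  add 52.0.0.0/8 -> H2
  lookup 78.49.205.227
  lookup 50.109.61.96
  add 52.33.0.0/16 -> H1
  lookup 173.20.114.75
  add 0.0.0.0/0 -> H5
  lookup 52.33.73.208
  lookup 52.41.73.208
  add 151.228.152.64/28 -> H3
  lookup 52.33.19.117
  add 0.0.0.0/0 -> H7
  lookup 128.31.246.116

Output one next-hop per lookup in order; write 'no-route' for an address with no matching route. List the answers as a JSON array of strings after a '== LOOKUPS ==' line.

Process each operation:
  + 128.0.0.0/2 (H6) depth=2
  + 52.33.73.208/28 (H0) depth=28
  + 151.224.0.0/12 (H4) depth=12
  Q 128.0.104.5: descend 100 ; hops seen [H6] ; pick H6
  del 151.224.0.0/12 (clear depth 12)
  Q 52.33.73.209: descend 0011010000100001010010011101 ; hops seen [H0] ; pick H0
  + 52.32.0.0/12 (H6) depth=12
  + 0.0.0.0/0 (H2) depth=0
  Q 172.137.31.149: descend 10 ; hops seen [H2,H6] ; pick H6
  Q 170.99.169.115: descend 10 ; hops seen [H2,H6] ; pick H6
  Q 52.32.0.12: descend 001101000010000 ; hops seen [H2,H6] ; pick H6
  Q 52.33.73.208: descend 0011010000100001010010011101 ; hops seen [H2,H6,H0] ; pick H0
  + 48.0.0.0/5 (H0) depth=5
  Q 52.33.146.176: descend 0011010000100001 ; hops seen [H2,H0,H6] ; pick H6
  del 52.32.0.0/12 (clear depth 12)
  + 151.228.128.0/17 (H0) depth=17
  Q 151.228.128.51: descend 10010111111001001 ; hops seen [H2,H6,H0] ; pick H0
  Q 52.33.73.218: descend 0011010000100001010010011101 ; hops seen [H2,H0,H0] ; pick H0
  Q 48.0.0.15: descend 00110 ; hops seen [H2,H0] ; pick H0
  del 0.0.0.0/0 (clear depth 0)
  + 52.33.64.0/20 (H4) depth=20
  Q 186.24.189.179: descend 10 ; hops seen [H6] ; pick H6
  del 151.228.128.0/17 (clear depth 17)
  + 151.228.0.0/16 (H1) depth=16
  Q 151.228.0.37: descend 1001011111100100 ; hops seen [H6,H1] ; pick H1
  + 52.0.0.0/8 (H2) depth=8
  Q 78.49.205.227: descend 0 ; hops seen [∅] ; pick no-route
  Q 50.109.61.96: descend 00110 ; hops seen [H0] ; pick H0
  + 52.33.0.0/16 (H1) depth=16
  Q 173.20.114.75: descend 10 ; hops seen [H6] ; pick H6
  + 0.0.0.0/0 (H5) depth=0
  Q 52.33.73.208: descend 0011010000100001010010011101 ; hops seen [H5,H0,H2,H1,H4,H0] ; pick H0
  Q 52.41.73.208: descend 001101000010 ; hops seen [H5,H0,H2] ; pick H2
  + 151.228.152.64/28 (H3) depth=28
  Q 52.33.19.117: descend 00110100001000010 ; hops seen [H5,H0,H2,H1] ; pick H1
  + 0.0.0.0/0 (H7) depth=0
  Q 128.31.246.116: descend 100 ; hops seen [H7,H6] ; pick H6

== LOOKUPS ==
["H6","H0","H6","H6","H6","H0","H6","H0","H0","H0","H6","H1","no-route","H0","H6","H0","H2","H1","H6"]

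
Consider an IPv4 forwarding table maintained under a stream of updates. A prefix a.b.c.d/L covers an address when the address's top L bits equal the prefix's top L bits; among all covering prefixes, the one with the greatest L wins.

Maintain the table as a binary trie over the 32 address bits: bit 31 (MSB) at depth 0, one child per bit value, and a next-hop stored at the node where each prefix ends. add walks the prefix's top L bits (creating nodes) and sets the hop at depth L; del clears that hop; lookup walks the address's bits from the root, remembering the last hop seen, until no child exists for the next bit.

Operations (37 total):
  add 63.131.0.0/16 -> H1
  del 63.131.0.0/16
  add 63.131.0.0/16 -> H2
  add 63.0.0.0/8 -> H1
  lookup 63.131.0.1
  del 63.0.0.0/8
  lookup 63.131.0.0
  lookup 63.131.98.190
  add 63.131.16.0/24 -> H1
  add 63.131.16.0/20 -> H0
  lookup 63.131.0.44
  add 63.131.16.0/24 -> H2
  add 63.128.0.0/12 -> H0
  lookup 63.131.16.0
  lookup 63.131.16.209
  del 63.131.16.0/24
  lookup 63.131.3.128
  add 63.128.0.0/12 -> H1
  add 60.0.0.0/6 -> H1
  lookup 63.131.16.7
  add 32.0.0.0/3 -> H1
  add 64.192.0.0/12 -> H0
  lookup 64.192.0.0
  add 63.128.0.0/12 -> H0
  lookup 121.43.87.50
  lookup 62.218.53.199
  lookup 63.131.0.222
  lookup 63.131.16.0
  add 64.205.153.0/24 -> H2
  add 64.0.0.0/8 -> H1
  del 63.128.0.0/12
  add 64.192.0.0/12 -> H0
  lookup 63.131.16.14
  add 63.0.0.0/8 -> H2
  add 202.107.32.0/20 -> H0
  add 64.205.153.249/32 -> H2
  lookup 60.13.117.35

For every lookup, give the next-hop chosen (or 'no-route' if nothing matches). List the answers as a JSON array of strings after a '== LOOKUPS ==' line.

Trace:
  + 63.131.0.0/16 (H1) depth=16
  - 63.131.0.0/16 clear@16
  + 63.131.0.0/16 (H2) depth=16
  + 63.0.0.0/8 (H1) depth=8
  ? 63.131.0.1  path d0:-→d1:-→d2:-→d3:-→d4:-→d5:-→d6:-→d7:-→d8:H1→d9:-→d10:-→d11:-→d12:-→d13:-→d14:-→d15:-→d16:H2  best=H2
  - 63.0.0.0/8 clear@8
  ? 63.131.0.0  path d0:-→d1:-→d2:-→d3:-→d4:-→d5:-→d6:-→d7:-→d8:-→d9:-→d10:-→d11:-→d12:-→d13:-→d14:-→d15:-→d16:H2  best=H2
  ? 63.131.98.190  path d0:-→d1:-→d2:-→d3:-→d4:-→d5:-→d6:-→d7:-→d8:-→d9:-→d10:-→d11:-→d12:-→d13:-→d14:-→d15:-→d16:H2  best=H2
  + 63.131.16.0/24 (H1) depth=24
  + 63.131.16.0/20 (H0) depth=20
  ? 63.131.0.44  path d0:-→d1:-→d2:-→d3:-→d4:-→d5:-→d6:-→d7:-→d8:-→d9:-→d10:-→d11:-→d12:-→d13:-→d14:-→d15:-→d16:H2→d17:-→d18:-→d19:-  best=H2
  + 63.131.16.0/24 (H2) depth=24
  + 63.128.0.0/12 (H0) depth=12
  ? 63.131.16.0  path d0:-→d1:-→d2:-→d3:-→d4:-→d5:-→d6:-→d7:-→d8:-→d9:-→d10:-→d11:-→d12:H0→d13:-→d14:-→d15:-→d16:H2→d17:-→d18:-→d19:-→d20:H0→d21:-→d22:-→d23:-→d24:H2  best=H2
  ? 63.131.16.209  path d0:-→d1:-→d2:-→d3:-→d4:-→d5:-→d6:-→d7:-→d8:-→d9:-→d10:-→d11:-→d12:H0→d13:-→d14:-→d15:-→d16:H2→d17:-→d18:-→d19:-→d20:H0→d21:-→d22:-→d23:-→d24:H2  best=H2
  - 63.131.16.0/24 clear@24
  ? 63.131.3.128  path d0:-→d1:-→d2:-→d3:-→d4:-→d5:-→d6:-→d7:-→d8:-→d9:-→d10:-→d11:-→d12:H0→d13:-→d14:-→d15:-→d16:H2→d17:-→d18:-→d19:-  best=H2
  + 63.128.0.0/12 (H1) depth=12
  + 60.0.0.0/6 (H1) depth=6
  ? 63.131.16.7  path d0:-→d1:-→d2:-→d3:-→d4:-→d5:-→d6:H1→d7:-→d8:-→d9:-→d10:-→d11:-→d12:H1→d13:-→d14:-→d15:-→d16:H2→d17:-→d18:-→d19:-→d20:H0→d21:-→d22:-→d23:-→d24:-  best=H0
  + 32.0.0.0/3 (H1) depth=3
  + 64.192.0.0/12 (H0) depth=12
  ? 64.192.0.0  path d0:-→d1:-→d2:-→d3:-→d4:-→d5:-→d6:-→d7:-→d8:-→d9:-→d10:-→d11:-→d12:H0  best=H0
  + 63.128.0.0/12 (H0) depth=12
  ? 121.43.87.50  path d0:-→d1:-→d2:-  best=no-route
  ? 62.218.53.199  path d0:-→d1:-→d2:-→d3:H1→d4:-→d5:-→d6:H1→d7:-  best=H1
  ? 63.131.0.222  path d0:-→d1:-→d2:-→d3:H1→d4:-→d5:-→d6:H1→d7:-→d8:-→d9:-→d10:-→d11:-→d12:H0→d13:-→d14:-→d15:-→d16:H2→d17:-→d18:-→d19:-  best=H2
  ? 63.131.16.0  path d0:-→d1:-→d2:-→d3:H1→d4:-→d5:-→d6:H1→d7:-→d8:-→d9:-→d10:-→d11:-→d12:H0→d13:-→d14:-→d15:-→d16:H2→d17:-→d18:-→d19:-→d20:H0→d21:-→d22:-→d23:-→d24:-  best=H0
  + 64.205.153.0/24 (H2) depth=24
  + 64.0.0.0/8 (H1) depth=8
  - 63.128.0.0/12 clear@12
  + 64.192.0.0/12 (H0) depth=12
  ? 63.131.16.14  path d0:-→d1:-→d2:-→d3:H1→d4:-→d5:-→d6:H1→d7:-→d8:-→d9:-→d10:-→d11:-→d12:-→d13:-→d14:-→d15:-→d16:H2→d17:-→d18:-→d19:-→d20:H0→d21:-→d22:-→d23:-→d24:-  best=H0
  + 63.0.0.0/8 (H2) depth=8
  + 202.107.32.0/20 (H0) depth=20
  + 64.205.153.249/32 (H2) depth=32
  ? 60.13.117.35  path d0:-→d1:-→d2:-→d3:H1→d4:-→d5:-→d6:H1  best=H1

== LOOKUPS ==
["H2","H2","H2","H2","H2","H2","H2","H0","H0","no-route","H1","H2","H0","H0","H1"]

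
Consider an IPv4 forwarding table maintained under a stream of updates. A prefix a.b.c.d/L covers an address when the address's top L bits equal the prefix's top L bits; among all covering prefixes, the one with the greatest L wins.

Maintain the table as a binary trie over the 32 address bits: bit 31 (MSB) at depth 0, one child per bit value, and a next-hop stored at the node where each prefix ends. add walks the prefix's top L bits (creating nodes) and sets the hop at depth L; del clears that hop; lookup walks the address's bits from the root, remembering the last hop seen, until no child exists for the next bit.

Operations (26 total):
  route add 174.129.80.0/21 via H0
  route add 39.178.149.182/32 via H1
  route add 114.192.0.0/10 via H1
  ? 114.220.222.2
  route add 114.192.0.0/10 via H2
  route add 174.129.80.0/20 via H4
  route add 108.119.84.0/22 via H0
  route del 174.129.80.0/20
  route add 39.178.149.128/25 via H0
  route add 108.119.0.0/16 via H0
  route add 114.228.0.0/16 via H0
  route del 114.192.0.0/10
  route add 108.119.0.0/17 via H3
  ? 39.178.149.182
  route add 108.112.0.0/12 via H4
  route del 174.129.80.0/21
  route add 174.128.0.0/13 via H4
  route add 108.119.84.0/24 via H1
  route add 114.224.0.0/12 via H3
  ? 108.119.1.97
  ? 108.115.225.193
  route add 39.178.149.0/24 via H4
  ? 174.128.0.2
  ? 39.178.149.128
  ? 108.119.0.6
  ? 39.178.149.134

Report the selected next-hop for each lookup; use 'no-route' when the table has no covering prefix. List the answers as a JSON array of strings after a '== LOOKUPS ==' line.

Trace:
  + 174.129.80.0/21 (H0) depth=21
  + 39.178.149.182/32 (H1) depth=32
  + 114.192.0.0/10 (H1) depth=10
  ? 114.220.222.2  path d0:-→d1:-→d2:-→d3:-→d4:-→d5:-→d6:-→d7:-→d8:-→d9:-→d10:H1  best=H1
  + 114.192.0.0/10 (H2) depth=10
  + 174.129.80.0/20 (H4) depth=20
  + 108.119.84.0/22 (H0) depth=22
  del 174.129.80.0/20 (clear depth 20)
  + 39.178.149.128/25 (H0) depth=25
  + 108.119.0.0/16 (H0) depth=16
  + 114.228.0.0/16 (H0) depth=16
  del 114.192.0.0/10 (clear depth 10)
  + 108.119.0.0/17 (H3) depth=17
  ? 39.178.149.182  path d0:-→d1:-→d2:-→d3:-→d4:-→d5:-→d6:-→d7:-→d8:-→d9:-→d10:-→d11:-→d12:-→d13:-→d14:-→d15:-→d16:-→d17:-→d18:-→d19:-→d20:-→d21:-→d22:-→d23:-→d24:-→d25:H0→d26:-→d27:-→d28:-→d29:-→d30:-→d31:-→d32:H1  best=H1
  + 108.112.0.0/12 (H4) depth=12
  del 174.129.80.0/21 (clear depth 21)
  + 174.128.0.0/13 (H4) depth=13
  + 108.119.84.0/24 (H1) depth=24
  + 114.224.0.0/12 (H3) depth=12
  ? 108.119.1.97  path d0:-→d1:-→d2:-→d3:-→d4:-→d5:-→d6:-→d7:-→d8:-→d9:-→d10:-→d11:-→d12:H4→d13:-→d14:-→d15:-→d16:H0→d17:H3  best=H3
  ? 108.115.225.193  path d0:-→d1:-→d2:-→d3:-→d4:-→d5:-→d6:-→d7:-→d8:-→d9:-→d10:-→d11:-→d12:H4→d13:-  best=H4
  + 39.178.149.0/24 (H4) depth=24
  ? 174.128.0.2  path d0:-→d1:-→d2:-→d3:-→d4:-→d5:-→d6:-→d7:-→d8:-→d9:-→d10:-→d11:-→d12:-→d13:H4→d14:-→d15:-  best=H4
  ? 39.178.149.128  path d0:-→d1:-→d2:-→d3:-→d4:-→d5:-→d6:-→d7:-→d8:-→d9:-→d10:-→d11:-→d12:-→d13:-→d14:-→d15:-→d16:-→d17:-→d18:-→d19:-→d20:-→d21:-→d22:-→d23:-→d24:H4→d25:H0→d26:-  best=H0
  ? 108.119.0.6  path d0:-→d1:-→d2:-→d3:-→d4:-→d5:-→d6:-→d7:-→d8:-→d9:-→d10:-→d11:-→d12:H4→d13:-→d14:-→d15:-→d16:H0→d17:H3  best=H3
  ? 39.178.149.134  path d0:-→d1:-→d2:-→d3:-→d4:-→d5:-→d6:-→d7:-→d8:-→d9:-→d10:-→d11:-→d12:-→d13:-→d14:-→d15:-→d16:-→d17:-→d18:-→d19:-→d20:-→d21:-→d22:-→d23:-→d24:H4→d25:H0→d26:-  best=H0

== LOOKUPS ==
["H1","H1","H3","H4","H4","H0","H3","H0"]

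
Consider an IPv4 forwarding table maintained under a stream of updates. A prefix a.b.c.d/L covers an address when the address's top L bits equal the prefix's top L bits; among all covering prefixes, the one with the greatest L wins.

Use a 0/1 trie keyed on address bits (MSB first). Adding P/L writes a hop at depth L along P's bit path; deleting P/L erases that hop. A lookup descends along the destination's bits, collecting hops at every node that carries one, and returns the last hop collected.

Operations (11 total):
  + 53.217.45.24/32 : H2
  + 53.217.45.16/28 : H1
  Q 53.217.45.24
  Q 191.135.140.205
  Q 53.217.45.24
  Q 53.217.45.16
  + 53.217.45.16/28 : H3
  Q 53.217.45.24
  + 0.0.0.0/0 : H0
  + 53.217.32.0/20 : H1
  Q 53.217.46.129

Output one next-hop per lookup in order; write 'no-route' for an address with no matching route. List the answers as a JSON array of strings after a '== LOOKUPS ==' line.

Process each operation:
  add 53.217.45.24/32 -> H2 at depth 32
  add 53.217.45.16/28 -> H1 at depth 28
  Q 53.217.45.24: descend 00110101110110010010110100011000 ; hops seen [H1,H2] ; pick H2
  Q 191.135.140.205: descend ε ; hops seen [∅] ; pick no-route
  Q 53.217.45.24: descend 00110101110110010010110100011000 ; hops seen [H1,H2] ; pick H2
  Q 53.217.45.16: descend 0011010111011001001011010001 ; hops seen [H1] ; pick H1
  add 53.217.45.16/28 -> H3 at depth 28
  Q 53.217.45.24: descend 00110101110110010010110100011000 ; hops seen [H3,H2] ; pick H2
  add 0.0.0.0/0 -> H0 at depth 0
  add 53.217.32.0/20 -> H1 at depth 20
  Q 53.217.46.129: descend 0011010111011001001011 ; hops seen [H0,H1] ; pick H1

== LOOKUPS ==
["H2","no-route","H2","H1","H2","H1"]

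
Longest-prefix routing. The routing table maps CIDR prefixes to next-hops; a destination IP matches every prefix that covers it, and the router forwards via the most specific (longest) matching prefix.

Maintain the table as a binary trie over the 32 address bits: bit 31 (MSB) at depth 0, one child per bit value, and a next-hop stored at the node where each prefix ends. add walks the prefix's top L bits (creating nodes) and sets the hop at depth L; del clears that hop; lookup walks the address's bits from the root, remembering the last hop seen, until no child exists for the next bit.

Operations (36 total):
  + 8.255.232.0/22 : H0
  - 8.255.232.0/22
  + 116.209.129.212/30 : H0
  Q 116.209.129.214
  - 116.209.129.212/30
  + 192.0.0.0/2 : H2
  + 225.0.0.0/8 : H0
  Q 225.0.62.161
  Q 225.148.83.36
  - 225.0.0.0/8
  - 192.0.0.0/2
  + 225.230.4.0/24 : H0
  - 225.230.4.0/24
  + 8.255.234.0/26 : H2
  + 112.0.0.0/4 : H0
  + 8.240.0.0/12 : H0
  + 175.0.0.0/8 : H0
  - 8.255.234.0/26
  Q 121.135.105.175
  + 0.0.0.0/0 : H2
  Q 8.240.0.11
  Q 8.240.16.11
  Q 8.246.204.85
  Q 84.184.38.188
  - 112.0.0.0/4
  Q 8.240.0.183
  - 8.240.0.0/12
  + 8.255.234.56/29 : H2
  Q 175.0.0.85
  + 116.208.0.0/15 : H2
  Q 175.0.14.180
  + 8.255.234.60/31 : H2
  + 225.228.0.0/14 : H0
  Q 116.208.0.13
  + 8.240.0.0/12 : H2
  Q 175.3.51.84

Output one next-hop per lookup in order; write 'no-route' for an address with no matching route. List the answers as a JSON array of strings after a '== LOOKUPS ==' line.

Trace:
  add 8.255.232.0/22 -> H0 at depth 22
  del 8.255.232.0/22 (clear depth 22)
  add 116.209.129.212/30 -> H0 at depth 30
  lookup 116.209.129.214: bits 011101001101000110000001110101 walk d0:-→d1:-→d2:-→d3:-→d4:-→d5:-→d6:-→d7:-→d8:-→d9:-→d10:-→d11:-→d12:-→d13:-→d14:-→d15:-→d16:-→d17:-→d18:-→d19:-→d20:-→d21:-→d22:-→d23:-→d24:-→d25:-→d26:-→d27:-→d28:-→d29:-→d30:H0 -> H0
  del 116.209.129.212/30 (clear depth 30)
  add 192.0.0.0/2 -> H2 at depth 2
  add 225.0.0.0/8 -> H0 at depth 8
  lookup 225.0.62.161: bits 11100001 walk d0:-→d1:-→d2:H2→d3:-→d4:-→d5:-→d6:-→d7:-→d8:H0 -> H0
  lookup 225.148.83.36: bits 11100001 walk d0:-→d1:-→d2:H2→d3:-→d4:-→d5:-→d6:-→d7:-→d8:H0 -> H0
  del 225.0.0.0/8 (clear depth 8)
  del 192.0.0.0/2 (clear depth 2)
  add 225.230.4.0/24 -> H0 at depth 24
  del 225.230.4.0/24 (clear depth 24)
  add 8.255.234.0/26 -> H2 at depth 26
  add 112.0.0.0/4 -> H0 at depth 4
  add 8.240.0.0/12 -> H0 at depth 12
  add 175.0.0.0/8 -> H0 at depth 8
  del 8.255.234.0/26 (clear depth 26)
  lookup 121.135.105.175: bits 0111 walk d0:-→d1:-→d2:-→d3:-→d4:H0 -> H0
  add 0.0.0.0/0 -> H2 at depth 0
  lookup 8.240.0.11: bits 000010001111 walk d0:H2→d1:-→d2:-→d3:-→d4:-→d5:-→d6:-→d7:-→d8:-→d9:-→d10:-→d11:-→d12:H0 -> H0
  lookup 8.240.16.11: bits 000010001111 walk d0:H2→d1:-→d2:-→d3:-→d4:-→d5:-→d6:-→d7:-→d8:-→d9:-→d10:-→d11:-→d12:H0 -> H0
  lookup 8.246.204.85: bits 000010001111 walk d0:H2→d1:-→d2:-→d3:-→d4:-→d5:-→d6:-→d7:-→d8:-→d9:-→d10:-→d11:-→d12:H0 -> H0
  lookup 84.184.38.188: bits 01 walk d0:H2→d1:-→d2:- -> H2
  del 112.0.0.0/4 (clear depth 4)
  lookup 8.240.0.183: bits 000010001111 walk d0:H2→d1:-→d2:-→d3:-→d4:-→d5:-→d6:-→d7:-→d8:-→d9:-→d10:-→d11:-→d12:H0 -> H0
  del 8.240.0.0/12 (clear depth 12)
  add 8.255.234.56/29 -> H2 at depth 29
  lookup 175.0.0.85: bits 10101111 walk d0:H2→d1:-→d2:-→d3:-→d4:-→d5:-→d6:-→d7:-→d8:H0 -> H0
  add 116.208.0.0/15 -> H2 at depth 15
  lookup 175.0.14.180: bits 10101111 walk d0:H2→d1:-→d2:-→d3:-→d4:-→d5:-→d6:-→d7:-→d8:H0 -> H0
  add 8.255.234.60/31 -> H2 at depth 31
  add 225.228.0.0/14 -> H0 at depth 14
  lookup 116.208.0.13: bits 011101001101000 walk d0:H2→d1:-→d2:-→d3:-→d4:-→d5:-→d6:-→d7:-→d8:-→d9:-→d10:-→d11:-→d12:-→d13:-→d14:-→d15:H2 -> H2
  add 8.240.0.0/12 -> H2 at depth 12
  lookup 175.3.51.84: bits 10101111 walk d0:H2→d1:-→d2:-→d3:-→d4:-→d5:-→d6:-→d7:-→d8:H0 -> H0

== LOOKUPS ==
["H0","H0","H0","H0","H0","H0","H0","H2","H0","H0","H0","H2","H0"]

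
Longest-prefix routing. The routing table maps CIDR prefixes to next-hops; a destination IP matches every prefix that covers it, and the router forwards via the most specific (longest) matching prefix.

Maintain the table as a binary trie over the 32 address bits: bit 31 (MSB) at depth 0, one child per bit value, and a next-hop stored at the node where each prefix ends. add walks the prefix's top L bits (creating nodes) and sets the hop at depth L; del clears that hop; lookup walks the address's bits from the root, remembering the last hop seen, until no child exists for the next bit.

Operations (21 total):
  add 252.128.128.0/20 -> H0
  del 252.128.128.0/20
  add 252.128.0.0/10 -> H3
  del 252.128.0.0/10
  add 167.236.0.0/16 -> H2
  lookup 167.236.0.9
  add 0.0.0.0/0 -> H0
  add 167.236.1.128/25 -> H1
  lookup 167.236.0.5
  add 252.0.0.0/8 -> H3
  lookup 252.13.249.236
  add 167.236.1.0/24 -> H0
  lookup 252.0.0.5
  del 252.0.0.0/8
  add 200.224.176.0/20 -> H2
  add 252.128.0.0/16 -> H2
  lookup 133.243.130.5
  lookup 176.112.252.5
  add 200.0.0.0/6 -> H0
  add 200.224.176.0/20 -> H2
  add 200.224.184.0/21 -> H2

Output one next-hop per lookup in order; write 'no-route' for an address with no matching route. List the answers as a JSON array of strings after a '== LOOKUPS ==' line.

Apply in order:
  + 252.128.128.0/20 (H0) depth=20
  - 252.128.128.0/20 clear@20
  + 252.128.0.0/10 (H3) depth=10
  - 252.128.0.0/10 clear@10
  + 167.236.0.0/16 (H2) depth=16
  lookup 167.236.0.9: bits 1010011111101100 walk d0:-→d1:-→d2:-→d3:-→d4:-→d5:-→d6:-→d7:-→d8:-→d9:-→d10:-→d11:-→d12:-→d13:-→d14:-→d15:-→d16:H2 -> H2
  + 0.0.0.0/0 (H0) depth=0
  + 167.236.1.128/25 (H1) depth=25
  lookup 167.236.0.5: bits 10100111111011000000000 walk d0:H0→d1:-→d2:-→d3:-→d4:-→d5:-→d6:-→d7:-→d8:-→d9:-→d10:-→d11:-→d12:-→d13:-→d14:-→d15:-→d16:H2→d17:-→d18:-→d19:-→d20:-→d21:-→d22:-→d23:- -> H2
  + 252.0.0.0/8 (H3) depth=8
  lookup 252.13.249.236: bits 11111100 walk d0:H0→d1:-→d2:-→d3:-→d4:-→d5:-→d6:-→d7:-→d8:H3 -> H3
  + 167.236.1.0/24 (H0) depth=24
  lookup 252.0.0.5: bits 11111100 walk d0:H0→d1:-→d2:-→d3:-→d4:-→d5:-→d6:-→d7:-→d8:H3 -> H3
  - 252.0.0.0/8 clear@8
  + 200.224.176.0/20 (H2) depth=20
  + 252.128.0.0/16 (H2) depth=16
  lookup 133.243.130.5: bits 10 walk d0:H0→d1:-→d2:- -> H0
  lookup 176.112.252.5: bits 101 walk d0:H0→d1:-→d2:-→d3:- -> H0
  + 200.0.0.0/6 (H0) depth=6
  + 200.224.176.0/20 (H2) depth=20
  + 200.224.184.0/21 (H2) depth=21

== LOOKUPS ==
["H2","H2","H3","H3","H0","H0"]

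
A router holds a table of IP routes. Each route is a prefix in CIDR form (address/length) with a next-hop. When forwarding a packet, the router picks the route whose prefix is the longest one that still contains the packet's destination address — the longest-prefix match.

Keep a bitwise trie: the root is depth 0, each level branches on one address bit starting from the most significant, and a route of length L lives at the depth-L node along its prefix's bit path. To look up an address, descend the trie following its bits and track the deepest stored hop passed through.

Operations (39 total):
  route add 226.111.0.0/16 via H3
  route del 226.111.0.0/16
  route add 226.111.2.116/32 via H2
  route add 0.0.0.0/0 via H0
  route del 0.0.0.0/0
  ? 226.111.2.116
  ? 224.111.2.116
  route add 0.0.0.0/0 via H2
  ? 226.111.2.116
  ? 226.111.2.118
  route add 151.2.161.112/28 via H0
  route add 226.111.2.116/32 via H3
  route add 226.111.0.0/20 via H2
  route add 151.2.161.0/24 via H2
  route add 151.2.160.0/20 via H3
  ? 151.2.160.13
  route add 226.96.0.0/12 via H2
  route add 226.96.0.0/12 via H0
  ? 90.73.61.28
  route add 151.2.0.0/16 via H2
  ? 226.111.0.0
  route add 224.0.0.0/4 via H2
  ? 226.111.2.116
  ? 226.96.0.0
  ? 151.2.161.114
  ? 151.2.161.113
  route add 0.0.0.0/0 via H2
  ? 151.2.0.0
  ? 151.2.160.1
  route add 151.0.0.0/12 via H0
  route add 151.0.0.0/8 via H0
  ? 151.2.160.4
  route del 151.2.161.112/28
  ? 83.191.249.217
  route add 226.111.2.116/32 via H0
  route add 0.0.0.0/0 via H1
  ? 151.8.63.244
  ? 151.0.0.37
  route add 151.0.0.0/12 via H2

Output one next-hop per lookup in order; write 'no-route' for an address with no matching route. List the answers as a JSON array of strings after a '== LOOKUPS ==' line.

Apply in order:
  add 226.111.0.0/16 -> H3 at depth 16
  del 226.111.0.0/16 (clear depth 16)
  add 226.111.2.116/32 -> H2 at depth 32
  add 0.0.0.0/0 -> H0 at depth 0
  del 0.0.0.0/0 (clear depth 0)
  lookup 226.111.2.116: bits 11100010011011110000001001110100 walk d0:-→d1:-→d2:-→d3:-→d4:-→d5:-→d6:-→d7:-→d8:-→d9:-→d10:-→d11:-→d12:-→d13:-→d14:-→d15:-→d16:-→d17:-→d18:-→d19:-→d20:-→d21:-→d22:-→d23:-→d24:-→d25:-→d26:-→d27:-→d28:-→d29:-→d30:-→d31:-→d32:H2 -> H2
  lookup 224.111.2.116: bits 111000 walk d0:-→d1:-→d2:-→d3:-→d4:-→d5:-→d6:- -> no-route
  add 0.0.0.0/0 -> H2 at depth 0
  lookup 226.111.2.116: bits 11100010011011110000001001110100 walk d0:H2→d1:-→d2:-→d3:-→d4:-→d5:-→d6:-→d7:-→d8:-→d9:-→d10:-→d11:-→d12:-→d13:-→d14:-→d15:-→d16:-→d17:-→d18:-→d19:-→d20:-→d21:-→d22:-→d23:-→d24:-→d25:-→d26:-→d27:-→d28:-→d29:-→d30:-→d31:-→d32:H2 -> H2
  lookup 226.111.2.118: bits 111000100110111100000010011101 walk d0:H2→d1:-→d2:-→d3:-→d4:-→d5:-→d6:-→d7:-→d8:-→d9:-→d10:-→d11:-→d12:-→d13:-→d14:-→d15:-→d16:-→d17:-→d18:-→d19:-→d20:-→d21:-→d22:-→d23:-→d24:-→d25:-→d26:-→d27:-→d28:-→d29:-→d30:- -> H2
  add 151.2.161.112/28 -> H0 at depth 28
  add 226.111.2.116/32 -> H3 at depth 32
  add 226.111.0.0/20 -> H2 at depth 20
  add 151.2.161.0/24 -> H2 at depth 24
  add 151.2.160.0/20 -> H3 at depth 20
  lookup 151.2.160.13: bits 10010111000000101010000 walk d0:H2→d1:-→d2:-→d3:-→d4:-→d5:-→d6:-→d7:-→d8:-→d9:-→d10:-→d11:-→d12:-→d13:-→d14:-→d15:-→d16:-→d17:-→d18:-→d19:-→d20:H3→d21:-→d22:-→d23:- -> H3
  add 226.96.0.0/12 -> H2 at depth 12
  add 226.96.0.0/12 -> H0 at depth 12
  lookup 90.73.61.28: bits ε walk d0:H2 -> H2
  add 151.2.0.0/16 -> H2 at depth 16
  lookup 226.111.0.0: bits 1110001001101111000000 walk d0:H2→d1:-→d2:-→d3:-→d4:-→d5:-→d6:-→d7:-→d8:-→d9:-→d10:-→d11:-→d12:H0→d13:-→d14:-→d15:-→d16:-→d17:-→d18:-→d19:-→d20:H2→d21:-→d22:- -> H2
  add 224.0.0.0/4 -> H2 at depth 4
  lookup 226.111.2.116: bits 11100010011011110000001001110100 walk d0:H2→d1:-→d2:-→d3:-→d4:H2→d5:-→d6:-→d7:-→d8:-→d9:-→d10:-→d11:-→d12:H0→d13:-→d14:-→d15:-→d16:-→d17:-→d18:-→d19:-→d20:H2→d21:-→d22:-→d23:-→d24:-→d25:-→d26:-→d27:-→d28:-→d29:-→d30:-→d31:-→d32:H3 -> H3
  lookup 226.96.0.0: bits 111000100110 walk d0:H2→d1:-→d2:-→d3:-→d4:H2→d5:-→d6:-→d7:-→d8:-→d9:-→d10:-→d11:-→d12:H0 -> H0
  lookup 151.2.161.114: bits 1001011100000010101000010111 walk d0:H2→d1:-→d2:-→d3:-→d4:-→d5:-→d6:-→d7:-→d8:-→d9:-→d10:-→d11:-→d12:-→d13:-→d14:-→d15:-→d16:H2→d17:-→d18:-→d19:-→d20:H3→d21:-→d22:-→d23:-→d24:H2→d25:-→d26:-→d27:-→d28:H0 -> H0
  lookup 151.2.161.113: bits 1001011100000010101000010111 walk d0:H2→d1:-→d2:-→d3:-→d4:-→d5:-→d6:-→d7:-→d8:-→d9:-→d10:-→d11:-→d12:-→d13:-→d14:-→d15:-→d16:H2→d17:-→d18:-→d19:-→d20:H3→d21:-→d22:-→d23:-→d24:H2→d25:-→d26:-→d27:-→d28:H0 -> H0
  add 0.0.0.0/0 -> H2 at depth 0
  lookup 151.2.0.0: bits 1001011100000010 walk d0:H2→d1:-→d2:-→d3:-→d4:-→d5:-→d6:-→d7:-→d8:-→d9:-→d10:-→d11:-→d12:-→d13:-→d14:-→d15:-→d16:H2 -> H2
  lookup 151.2.160.1: bits 10010111000000101010000 walk d0:H2→d1:-→d2:-→d3:-→d4:-→d5:-→d6:-→d7:-→d8:-→d9:-→d10:-→d11:-→d12:-→d13:-→d14:-→d15:-→d16:H2→d17:-→d18:-→d19:-→d20:H3→d21:-→d22:-→d23:- -> H3
  add 151.0.0.0/12 -> H0 at depth 12
  add 151.0.0.0/8 -> H0 at depth 8
  lookup 151.2.160.4: bits 10010111000000101010000 walk d0:H2→d1:-→d2:-→d3:-→d4:-→d5:-→d6:-→d7:-→d8:H0→d9:-→d10:-→d11:-→d12:H0→d13:-→d14:-→d15:-→d16:H2→d17:-→d18:-→d19:-→d20:H3→d21:-→d22:-→d23:- -> H3
  del 151.2.161.112/28 (clear depth 28)
  lookup 83.191.249.217: bits ε walk d0:H2 -> H2
  add 226.111.2.116/32 -> H0 at depth 32
  add 0.0.0.0/0 -> H1 at depth 0
  lookup 151.8.63.244: bits 100101110000 walk d0:H1→d1:-→d2:-→d3:-→d4:-→d5:-→d6:-→d7:-→d8:H0→d9:-→d10:-→d11:-→d12:H0 -> H0
  lookup 151.0.0.37: bits 10010111000000 walk d0:H1→d1:-→d2:-→d3:-→d4:-→d5:-→d6:-→d7:-→d8:H0→d9:-→d10:-→d11:-→d12:H0→d13:-→d14:- -> H0
  add 151.0.0.0/12 -> H2 at depth 12

== LOOKUPS ==
["H2","no-route","H2","H2","H3","H2","H2","H3","H0","H0","H0","H2","H3","H3","H2","H0","H0"]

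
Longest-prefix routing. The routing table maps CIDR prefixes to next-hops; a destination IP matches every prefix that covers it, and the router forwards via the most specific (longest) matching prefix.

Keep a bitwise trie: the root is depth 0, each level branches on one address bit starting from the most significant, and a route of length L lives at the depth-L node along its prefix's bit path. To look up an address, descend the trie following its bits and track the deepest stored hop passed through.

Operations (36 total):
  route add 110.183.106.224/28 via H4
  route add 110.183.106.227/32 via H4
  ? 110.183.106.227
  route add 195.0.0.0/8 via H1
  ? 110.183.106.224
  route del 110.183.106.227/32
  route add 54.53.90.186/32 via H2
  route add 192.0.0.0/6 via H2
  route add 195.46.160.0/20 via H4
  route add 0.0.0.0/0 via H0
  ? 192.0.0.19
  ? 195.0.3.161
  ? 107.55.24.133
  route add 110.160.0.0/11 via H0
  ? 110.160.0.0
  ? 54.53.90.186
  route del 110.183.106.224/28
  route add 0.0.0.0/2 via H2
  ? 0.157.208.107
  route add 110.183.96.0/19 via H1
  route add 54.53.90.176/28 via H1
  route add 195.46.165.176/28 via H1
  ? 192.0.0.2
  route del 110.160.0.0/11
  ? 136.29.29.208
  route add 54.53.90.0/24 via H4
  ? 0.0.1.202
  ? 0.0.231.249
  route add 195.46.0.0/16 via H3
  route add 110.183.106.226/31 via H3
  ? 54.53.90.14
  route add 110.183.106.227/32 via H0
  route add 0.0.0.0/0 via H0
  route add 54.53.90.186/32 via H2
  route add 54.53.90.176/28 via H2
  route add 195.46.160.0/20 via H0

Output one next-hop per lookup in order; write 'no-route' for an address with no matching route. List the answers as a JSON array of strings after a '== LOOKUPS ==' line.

Process each operation:
  + 110.183.106.224/28 (H4) depth=28
  + 110.183.106.227/32 (H4) depth=32
  Q 110.183.106.227: descend 01101110101101110110101011100011 ; hops seen [H4,H4] ; pick H4
  + 195.0.0.0/8 (H1) depth=8
  Q 110.183.106.224: descend 011011101011011101101010111000 ; hops seen [H4] ; pick H4
  - 110.183.106.227/32 clear@32
  + 54.53.90.186/32 (H2) depth=32
  + 192.0.0.0/6 (H2) depth=6
  + 195.46.160.0/20 (H4) depth=20
  + 0.0.0.0/0 (H0) depth=0
  Q 192.0.0.19: descend 110000 ; hops seen [H0,H2] ; pick H2
  Q 195.0.3.161: descend 1100001100 ; hops seen [H0,H2,H1] ; pick H1
  Q 107.55.24.133: descend 01101 ; hops seen [H0] ; pick H0
  + 110.160.0.0/11 (H0) depth=11
  Q 110.160.0.0: descend 01101110101 ; hops seen [H0,H0] ; pick H0
  Q 54.53.90.186: descend 00110110001101010101101010111010 ; hops seen [H0,H2] ; pick H2
  - 110.183.106.224/28 clear@28
  + 0.0.0.0/2 (H2) depth=2
  Q 0.157.208.107: descend 00 ; hops seen [H0,H2] ; pick H2
  + 110.183.96.0/19 (H1) depth=19
  + 54.53.90.176/28 (H1) depth=28
  + 195.46.165.176/28 (H1) depth=28
  Q 192.0.0.2: descend 110000 ; hops seen [H0,H2] ; pick H2
  - 110.160.0.0/11 clear@11
  Q 136.29.29.208: descend 1 ; hops seen [H0] ; pick H0
  + 54.53.90.0/24 (H4) depth=24
  Q 0.0.1.202: descend 00 ; hops seen [H0,H2] ; pick H2
  Q 0.0.231.249: descend 00 ; hops seen [H0,H2] ; pick H2
  + 195.46.0.0/16 (H3) depth=16
  + 110.183.106.226/31 (H3) depth=31
  Q 54.53.90.14: descend 001101100011010101011010 ; hops seen [H0,H2,H4] ; pick H4
  + 110.183.106.227/32 (H0) depth=32
  + 0.0.0.0/0 (H0) depth=0
  + 54.53.90.186/32 (H2) depth=32
  + 54.53.90.176/28 (H2) depth=28
  + 195.46.160.0/20 (H0) depth=20

== LOOKUPS ==
["H4","H4","H2","H1","H0","H0","H2","H2","H2","H0","H2","H2","H4"]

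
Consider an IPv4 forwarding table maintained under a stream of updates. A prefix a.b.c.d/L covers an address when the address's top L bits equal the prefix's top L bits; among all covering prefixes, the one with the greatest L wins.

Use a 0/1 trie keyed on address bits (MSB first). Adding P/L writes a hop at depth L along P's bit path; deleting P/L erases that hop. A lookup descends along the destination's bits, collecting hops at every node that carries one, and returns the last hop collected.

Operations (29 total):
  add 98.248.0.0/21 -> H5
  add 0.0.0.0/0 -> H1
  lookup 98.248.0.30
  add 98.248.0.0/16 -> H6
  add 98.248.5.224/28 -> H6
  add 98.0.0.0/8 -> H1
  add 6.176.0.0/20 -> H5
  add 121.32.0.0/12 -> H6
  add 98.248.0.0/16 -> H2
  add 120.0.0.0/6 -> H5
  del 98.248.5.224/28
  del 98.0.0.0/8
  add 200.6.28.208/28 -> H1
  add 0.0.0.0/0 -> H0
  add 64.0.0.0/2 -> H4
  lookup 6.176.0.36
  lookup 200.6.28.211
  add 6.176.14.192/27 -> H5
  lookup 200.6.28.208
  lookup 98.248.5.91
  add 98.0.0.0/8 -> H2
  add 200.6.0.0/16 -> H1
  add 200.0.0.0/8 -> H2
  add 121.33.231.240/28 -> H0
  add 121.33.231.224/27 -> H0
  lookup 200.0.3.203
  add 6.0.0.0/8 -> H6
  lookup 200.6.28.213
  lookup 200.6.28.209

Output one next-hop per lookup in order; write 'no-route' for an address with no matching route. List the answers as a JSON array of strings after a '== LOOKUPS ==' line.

Trace:
  add 98.248.0.0/21 -> H5 at depth 21
  add 0.0.0.0/0 -> H1 at depth 0
  ? 98.248.0.30  path d0:H1→d1:-→d2:-→d3:-→d4:-→d5:-→d6:-→d7:-→d8:-→d9:-→d10:-→d11:-→d12:-→d13:-→d14:-→d15:-→d16:-→d17:-→d18:-→d19:-→d20:-→d21:H5  best=H5
  add 98.248.0.0/16 -> H6 at depth 16
  add 98.248.5.224/28 -> H6 at depth 28
  add 98.0.0.0/8 -> H1 at depth 8
  add 6.176.0.0/20 -> H5 at depth 20
  add 121.32.0.0/12 -> H6 at depth 12
  add 98.248.0.0/16 -> H2 at depth 16
  add 120.0.0.0/6 -> H5 at depth 6
  - 98.248.5.224/28 clear@28
  - 98.0.0.0/8 clear@8
  add 200.6.28.208/28 -> H1 at depth 28
  add 0.0.0.0/0 -> H0 at depth 0
  add 64.0.0.0/2 -> H4 at depth 2
  ? 6.176.0.36  path d0:H0→d1:-→d2:-→d3:-→d4:-→d5:-→d6:-→d7:-→d8:-→d9:-→d10:-→d11:-→d12:-→d13:-→d14:-→d15:-→d16:-→d17:-→d18:-→d19:-→d20:H5  best=H5
  ? 200.6.28.211  path d0:H0→d1:-→d2:-→d3:-→d4:-→d5:-→d6:-→d7:-→d8:-→d9:-→d10:-→d11:-→d12:-→d13:-→d14:-→d15:-→d16:-→d17:-→d18:-→d19:-→d20:-→d21:-→d22:-→d23:-→d24:-→d25:-→d26:-→d27:-→d28:H1  best=H1
  add 6.176.14.192/27 -> H5 at depth 27
  ? 200.6.28.208  path d0:H0→d1:-→d2:-→d3:-→d4:-→d5:-→d6:-→d7:-→d8:-→d9:-→d10:-→d11:-→d12:-→d13:-→d14:-→d15:-→d16:-→d17:-→d18:-→d19:-→d20:-→d21:-→d22:-→d23:-→d24:-→d25:-→d26:-→d27:-→d28:H1  best=H1
  ? 98.248.5.91  path d0:H0→d1:-→d2:H4→d3:-→d4:-→d5:-→d6:-→d7:-→d8:-→d9:-→d10:-→d11:-→d12:-→d13:-→d14:-→d15:-→d16:H2→d17:-→d18:-→d19:-→d20:-→d21:H5→d22:-→d23:-→d24:-  best=H5
  add 98.0.0.0/8 -> H2 at depth 8
  add 200.6.0.0/16 -> H1 at depth 16
  add 200.0.0.0/8 -> H2 at depth 8
  add 121.33.231.240/28 -> H0 at depth 28
  add 121.33.231.224/27 -> H0 at depth 27
  ? 200.0.3.203  path d0:H0→d1:-→d2:-→d3:-→d4:-→d5:-→d6:-→d7:-→d8:H2→d9:-→d10:-→d11:-→d12:-→d13:-  best=H2
  add 6.0.0.0/8 -> H6 at depth 8
  ? 200.6.28.213  path d0:H0→d1:-→d2:-→d3:-→d4:-→d5:-→d6:-→d7:-→d8:H2→d9:-→d10:-→d11:-→d12:-→d13:-→d14:-→d15:-→d16:H1→d17:-→d18:-→d19:-→d20:-→d21:-→d22:-→d23:-→d24:-→d25:-→d26:-→d27:-→d28:H1  best=H1
  ? 200.6.28.209  path d0:H0→d1:-→d2:-→d3:-→d4:-→d5:-→d6:-→d7:-→d8:H2→d9:-→d10:-→d11:-→d12:-→d13:-→d14:-→d15:-→d16:H1→d17:-→d18:-→d19:-→d20:-→d21:-→d22:-→d23:-→d24:-→d25:-→d26:-→d27:-→d28:H1  best=H1

== LOOKUPS ==
["H5","H5","H1","H1","H5","H2","H1","H1"]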